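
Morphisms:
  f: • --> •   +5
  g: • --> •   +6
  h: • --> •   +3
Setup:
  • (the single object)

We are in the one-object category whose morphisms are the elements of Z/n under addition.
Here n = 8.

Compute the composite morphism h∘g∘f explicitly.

Answer: +6

Trace:
  0 +5≡5 +6≡3 +3≡6  (mod 8)
⟦path⟧: +6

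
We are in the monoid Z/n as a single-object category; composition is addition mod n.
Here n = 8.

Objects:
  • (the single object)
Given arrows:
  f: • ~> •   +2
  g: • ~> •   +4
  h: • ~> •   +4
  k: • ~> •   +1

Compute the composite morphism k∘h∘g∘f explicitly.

  0 +2≡2 +4≡6 +4≡2 +1≡3  (mod 8)
⟦path⟧: +3

Answer: +3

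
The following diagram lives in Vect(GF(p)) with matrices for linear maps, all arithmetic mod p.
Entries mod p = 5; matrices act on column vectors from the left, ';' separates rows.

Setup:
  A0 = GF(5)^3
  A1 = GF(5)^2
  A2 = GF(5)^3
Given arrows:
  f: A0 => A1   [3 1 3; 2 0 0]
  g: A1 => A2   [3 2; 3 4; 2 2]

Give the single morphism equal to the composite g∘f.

Answer: [3 3 4; 2 3 4; 0 2 1]

Trace:
  e0=(1,0,0) f=>(3,2) g=>(3,2,0)
  e1=(0,1,0) f=>(1,0) g=>(3,3,2)
  e2=(0,0,1) f=>(3,0) g=>(4,4,1)
composite: [3 3 4; 2 3 4; 0 2 1]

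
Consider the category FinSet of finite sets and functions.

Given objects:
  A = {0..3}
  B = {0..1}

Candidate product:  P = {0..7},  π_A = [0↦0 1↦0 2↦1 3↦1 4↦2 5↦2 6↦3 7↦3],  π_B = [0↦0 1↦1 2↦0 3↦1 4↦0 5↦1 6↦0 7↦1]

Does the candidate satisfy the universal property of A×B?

Answer: VALID PRODUCT

Work:
|A|·|B| = 4·2 = 8;  |P| = 8
Check the pairing map k ↦ (π_A(k), π_B(k)):
  0 ↦ (0,0)
  1 ↦ (0,1)
  2 ↦ (1,0)
  3 ↦ (1,1)
  4 ↦ (2,0)
  5 ↦ (2,1)
  6 ↦ (3,0)
  7 ↦ (3,1)
distinct pairs in image: 8 / 8 needed
  → bijection onto A×B; projections well-typed.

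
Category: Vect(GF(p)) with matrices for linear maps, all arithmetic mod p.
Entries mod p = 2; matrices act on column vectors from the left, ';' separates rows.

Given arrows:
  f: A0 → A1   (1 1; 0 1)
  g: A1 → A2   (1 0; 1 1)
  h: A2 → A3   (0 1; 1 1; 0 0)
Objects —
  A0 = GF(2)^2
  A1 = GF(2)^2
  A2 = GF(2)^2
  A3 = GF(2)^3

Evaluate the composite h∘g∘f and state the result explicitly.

Answer: (1 0; 0 1; 0 0)

Trace:
  e0=[1,0] f→[1,0] g→[1,1] h→[1,0,0]
  e1=[0,1] f→[1,1] g→[1,0] h→[0,1,0]
⟦path⟧: (1 0; 0 1; 0 0)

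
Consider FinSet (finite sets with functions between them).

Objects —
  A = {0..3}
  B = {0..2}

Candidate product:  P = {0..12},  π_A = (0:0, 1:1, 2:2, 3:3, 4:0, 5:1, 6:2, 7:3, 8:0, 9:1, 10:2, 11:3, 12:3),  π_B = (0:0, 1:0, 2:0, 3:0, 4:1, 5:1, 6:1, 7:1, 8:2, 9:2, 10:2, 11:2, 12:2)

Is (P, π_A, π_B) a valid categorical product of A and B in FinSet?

Answer: NOT A VALID PRODUCT — |P|=13 ≠ |A|·|B|=12

Trace:
|A|·|B| = 4·3 = 12;  |P| = 13
  → cardinalities differ; no bijection possible.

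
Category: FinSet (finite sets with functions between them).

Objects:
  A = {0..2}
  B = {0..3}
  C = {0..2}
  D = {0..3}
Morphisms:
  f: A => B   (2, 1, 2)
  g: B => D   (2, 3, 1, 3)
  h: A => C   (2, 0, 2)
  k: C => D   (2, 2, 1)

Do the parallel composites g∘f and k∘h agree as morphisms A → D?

Path 1 = f;g:
  0 f=>2 g=>1
  1 f=>1 g=>3
  2 f=>2 g=>1
  ⟦path⟧₁ = (1, 3, 1)
Path 2 = h;k:
  0 h=>2 k=>1
  1 h=>0 k=>2
  2 h=>2 k=>1
  ⟦path⟧₂ = (1, 2, 1)
Equal? NO — does not commute

Answer: DOES NOT COMMUTE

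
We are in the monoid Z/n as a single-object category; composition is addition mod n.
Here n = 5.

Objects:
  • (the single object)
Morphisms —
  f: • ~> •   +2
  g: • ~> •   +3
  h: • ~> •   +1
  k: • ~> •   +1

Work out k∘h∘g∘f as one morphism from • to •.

Answer: +2

Trace:
  0 +2≡2 +3≡0 +1≡1 +1≡2  (mod 5)
⟦path⟧: +2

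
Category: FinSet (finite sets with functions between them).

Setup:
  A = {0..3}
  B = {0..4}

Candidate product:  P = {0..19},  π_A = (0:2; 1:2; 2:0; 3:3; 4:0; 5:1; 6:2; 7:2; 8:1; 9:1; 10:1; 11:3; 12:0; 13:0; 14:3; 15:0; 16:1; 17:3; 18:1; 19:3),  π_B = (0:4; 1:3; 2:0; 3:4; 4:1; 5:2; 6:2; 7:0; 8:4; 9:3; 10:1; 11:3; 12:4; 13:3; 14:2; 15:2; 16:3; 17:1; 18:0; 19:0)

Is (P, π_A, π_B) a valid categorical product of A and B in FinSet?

|A|·|B| = 4·5 = 20;  |P| = 20
Check the pairing map k ↦ (π_A(k), π_B(k)):
  0 : (2,4)
  1 : (2,3)
  2 : (0,0)
  3 : (3,4)
  4 : (0,1)
  5 : (1,2)
  6 : (2,2)
  7 : (2,0)
  8 : (1,4)
  9 : (1,3)
  10 : (1,1)
  11 : (3,3)
  12 : (0,4)
  13 : (0,3)
  14 : (3,2)
  15 : (0,2)
  16 : (1,3)  ✗ repeats pair of k=9
  17 : (3,1)
  18 : (1,0)
  19 : (3,0)
distinct pairs in image: 19 / 20 needed
  → (1,3) hit at k=9 and k=16

Answer: NOT A VALID PRODUCT — duplicate pair at indices 9,16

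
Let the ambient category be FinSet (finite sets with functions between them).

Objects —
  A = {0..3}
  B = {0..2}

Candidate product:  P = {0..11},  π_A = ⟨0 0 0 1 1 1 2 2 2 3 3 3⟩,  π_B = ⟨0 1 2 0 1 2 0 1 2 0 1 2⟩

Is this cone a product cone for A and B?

|A|·|B| = 4·3 = 12;  |P| = 12
Check the pairing map k ↦ (π_A(k), π_B(k)):
  0 -> (0,0)
  1 -> (0,1)
  2 -> (0,2)
  3 -> (1,0)
  4 -> (1,1)
  5 -> (1,2)
  6 -> (2,0)
  7 -> (2,1)
  8 -> (2,2)
  9 -> (3,0)
  10 -> (3,1)
  11 -> (3,2)
distinct pairs in image: 12 / 12 needed
  → bijection onto A×B; projections well-typed.

Answer: VALID PRODUCT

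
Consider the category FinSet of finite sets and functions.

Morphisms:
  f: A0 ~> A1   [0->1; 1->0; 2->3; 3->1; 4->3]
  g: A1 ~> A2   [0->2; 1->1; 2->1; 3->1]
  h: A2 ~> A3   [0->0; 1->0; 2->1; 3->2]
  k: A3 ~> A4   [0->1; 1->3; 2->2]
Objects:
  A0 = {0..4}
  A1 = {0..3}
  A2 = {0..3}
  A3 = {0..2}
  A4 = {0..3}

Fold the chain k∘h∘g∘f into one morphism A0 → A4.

Answer: [0->1; 1->3; 2->1; 3->1; 4->1]

Work:
  0 f~>1 g~>1 h~>0 k~>1
  1 f~>0 g~>2 h~>1 k~>3
  2 f~>3 g~>1 h~>0 k~>1
  3 f~>1 g~>1 h~>0 k~>1
  4 f~>3 g~>1 h~>0 k~>1
composite: [0->1; 1->3; 2->1; 3->1; 4->1]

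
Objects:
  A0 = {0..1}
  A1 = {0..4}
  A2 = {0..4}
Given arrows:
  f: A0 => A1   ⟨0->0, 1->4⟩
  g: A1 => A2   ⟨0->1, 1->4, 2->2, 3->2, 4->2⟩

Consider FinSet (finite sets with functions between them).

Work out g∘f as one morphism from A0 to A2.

  0 f=>0 g=>1
  1 f=>4 g=>2
result: ⟨0->1, 1->2⟩

Answer: ⟨0->1, 1->2⟩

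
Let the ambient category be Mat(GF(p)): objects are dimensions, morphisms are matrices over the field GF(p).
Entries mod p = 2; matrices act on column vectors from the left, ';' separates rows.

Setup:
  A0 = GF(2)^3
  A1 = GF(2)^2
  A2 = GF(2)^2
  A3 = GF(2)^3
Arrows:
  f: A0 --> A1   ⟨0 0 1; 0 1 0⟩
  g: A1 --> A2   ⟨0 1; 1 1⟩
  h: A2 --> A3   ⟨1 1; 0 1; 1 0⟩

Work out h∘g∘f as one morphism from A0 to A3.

  e0=(1,0,0) f-->(0,0) g-->(0,0) h-->(0,0,0)
  e1=(0,1,0) f-->(0,1) g-->(1,1) h-->(0,1,1)
  e2=(0,0,1) f-->(1,0) g-->(0,1) h-->(1,1,0)
composite: ⟨0 0 1; 0 1 1; 0 1 0⟩

Answer: ⟨0 0 1; 0 1 1; 0 1 0⟩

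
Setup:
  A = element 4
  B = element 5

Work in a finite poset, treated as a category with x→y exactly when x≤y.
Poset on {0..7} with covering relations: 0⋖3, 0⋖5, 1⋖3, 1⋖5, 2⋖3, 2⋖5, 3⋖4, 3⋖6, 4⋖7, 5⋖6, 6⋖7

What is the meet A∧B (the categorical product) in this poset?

Answer: NO MEET EXISTS

Trace:
{x : x≤A ∧ x≤B} = {0,1,2}  (A=4, B=5)
  maximal lower bounds 0 and 1 are incomparable: neither 0≤1 nor 1≤0
→ no greatest lower bound exists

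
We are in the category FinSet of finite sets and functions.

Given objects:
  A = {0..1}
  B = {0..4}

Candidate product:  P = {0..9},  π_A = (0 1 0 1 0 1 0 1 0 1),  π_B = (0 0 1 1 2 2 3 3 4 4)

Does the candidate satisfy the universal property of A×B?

Answer: VALID PRODUCT

Trace:
|A|·|B| = 2·5 = 10;  |P| = 10
Check the pairing map k ↦ (π_A(k), π_B(k)):
  0 ↦ (0,0)
  1 ↦ (1,0)
  2 ↦ (0,1)
  3 ↦ (1,1)
  4 ↦ (0,2)
  5 ↦ (1,2)
  6 ↦ (0,3)
  7 ↦ (1,3)
  8 ↦ (0,4)
  9 ↦ (1,4)
distinct pairs in image: 10 / 10 needed
  → bijection onto A×B; projections well-typed.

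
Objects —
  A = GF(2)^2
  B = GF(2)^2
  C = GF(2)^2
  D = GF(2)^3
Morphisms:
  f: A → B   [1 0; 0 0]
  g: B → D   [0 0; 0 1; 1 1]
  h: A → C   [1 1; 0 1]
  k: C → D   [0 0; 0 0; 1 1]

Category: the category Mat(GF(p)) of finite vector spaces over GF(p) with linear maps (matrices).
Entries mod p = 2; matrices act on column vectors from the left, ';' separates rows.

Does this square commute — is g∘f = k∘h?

Along f;g (path 1):
  e0=[1,0] f→[1,0] g→[0,0,1]
  e1=[0,1] f→[0,0] g→[0,0,0]
  ⟦path⟧₁ = [0 0; 0 0; 1 0]
Along h;k (path 2):
  e0=[1,0] h→[1,0] k→[0,0,1]
  e1=[0,1] h→[1,1] k→[0,0,0]
  ⟦path⟧₂ = [0 0; 0 0; 1 0]
Equal? YES — commutes

Answer: COMMUTES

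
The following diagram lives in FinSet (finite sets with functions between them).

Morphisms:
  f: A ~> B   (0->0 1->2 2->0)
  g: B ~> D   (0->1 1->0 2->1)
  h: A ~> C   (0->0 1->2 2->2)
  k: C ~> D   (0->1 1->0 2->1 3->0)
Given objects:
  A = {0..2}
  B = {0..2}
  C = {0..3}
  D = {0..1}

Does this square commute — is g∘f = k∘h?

Along f;g (path 1):
  0 f~>0 g~>1
  1 f~>2 g~>1
  2 f~>0 g~>1
  result₁ = (0->1 1->1 2->1)
Along h;k (path 2):
  0 h~>0 k~>1
  1 h~>2 k~>1
  2 h~>2 k~>1
  result₂ = (0->1 1->1 2->1)
Equal? same morphism ✓

Answer: COMMUTES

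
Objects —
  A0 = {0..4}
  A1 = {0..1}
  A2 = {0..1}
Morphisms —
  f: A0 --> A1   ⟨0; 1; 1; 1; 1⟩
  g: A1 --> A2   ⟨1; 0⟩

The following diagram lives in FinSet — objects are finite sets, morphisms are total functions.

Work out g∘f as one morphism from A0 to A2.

  0 f-->0 g-->1
  1 f-->1 g-->0
  2 f-->1 g-->0
  3 f-->1 g-->0
  4 f-->1 g-->0
result: ⟨1; 0; 0; 0; 0⟩

Answer: ⟨1; 0; 0; 0; 0⟩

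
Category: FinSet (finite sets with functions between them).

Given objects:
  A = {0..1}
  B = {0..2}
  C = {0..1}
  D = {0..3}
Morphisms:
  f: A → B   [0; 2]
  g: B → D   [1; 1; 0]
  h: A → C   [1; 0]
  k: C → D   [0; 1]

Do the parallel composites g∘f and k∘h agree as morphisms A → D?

Along f;g (path 1):
  0 f→0 g→1
  1 f→2 g→0
  composite₁ = [1; 0]
Along h;k (path 2):
  0 h→1 k→1
  1 h→0 k→0
  composite₂ = [1; 0]
Equal? same morphism ✓

Answer: COMMUTES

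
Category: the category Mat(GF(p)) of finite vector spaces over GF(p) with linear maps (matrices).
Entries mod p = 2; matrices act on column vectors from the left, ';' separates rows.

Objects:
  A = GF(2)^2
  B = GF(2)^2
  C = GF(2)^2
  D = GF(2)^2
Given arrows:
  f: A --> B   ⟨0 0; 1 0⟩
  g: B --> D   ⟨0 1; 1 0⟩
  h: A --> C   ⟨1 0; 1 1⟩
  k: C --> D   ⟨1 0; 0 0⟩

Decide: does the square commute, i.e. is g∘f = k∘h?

Along f;g (path 1):
  e0=⟨1,0⟩ f-->⟨0,1⟩ g-->⟨1,0⟩
  e1=⟨0,1⟩ f-->⟨0,0⟩ g-->⟨0,0⟩
  result₁ = ⟨1 0; 0 0⟩
Along h;k (path 2):
  e0=⟨1,0⟩ h-->⟨1,1⟩ k-->⟨1,0⟩
  e1=⟨0,1⟩ h-->⟨0,1⟩ k-->⟨0,0⟩
  result₂ = ⟨1 0; 0 0⟩
Equal? equal; square commutes

Answer: COMMUTES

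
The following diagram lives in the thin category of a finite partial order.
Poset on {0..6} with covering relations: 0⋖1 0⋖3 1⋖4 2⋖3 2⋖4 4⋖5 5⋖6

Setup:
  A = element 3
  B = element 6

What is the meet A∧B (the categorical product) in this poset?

{x : x≤A ∧ x≤B} = {0,2}  (A=3, B=6)
  maximal lower bounds 0 and 2 are incomparable: neither 0≤2 nor 2≤0
→ no greatest lower bound exists

Answer: NO MEET EXISTS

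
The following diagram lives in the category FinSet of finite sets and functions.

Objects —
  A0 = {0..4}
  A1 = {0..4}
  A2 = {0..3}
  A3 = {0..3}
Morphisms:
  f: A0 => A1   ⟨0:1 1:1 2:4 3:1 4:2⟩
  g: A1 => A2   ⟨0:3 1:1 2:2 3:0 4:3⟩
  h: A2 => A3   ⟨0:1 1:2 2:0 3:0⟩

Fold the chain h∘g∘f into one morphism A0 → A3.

Answer: ⟨0:2 1:2 2:0 3:2 4:0⟩

Trace:
  0 f=>1 g=>1 h=>2
  1 f=>1 g=>1 h=>2
  2 f=>4 g=>3 h=>0
  3 f=>1 g=>1 h=>2
  4 f=>2 g=>2 h=>0
composite: ⟨0:2 1:2 2:0 3:2 4:0⟩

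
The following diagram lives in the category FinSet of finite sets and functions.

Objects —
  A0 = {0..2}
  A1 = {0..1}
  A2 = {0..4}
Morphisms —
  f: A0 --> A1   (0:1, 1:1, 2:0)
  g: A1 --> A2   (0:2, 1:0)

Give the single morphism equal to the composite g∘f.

Answer: (0:0, 1:0, 2:2)

Work:
  0 f-->1 g-->0
  1 f-->1 g-->0
  2 f-->0 g-->2
⟦path⟧: (0:0, 1:0, 2:2)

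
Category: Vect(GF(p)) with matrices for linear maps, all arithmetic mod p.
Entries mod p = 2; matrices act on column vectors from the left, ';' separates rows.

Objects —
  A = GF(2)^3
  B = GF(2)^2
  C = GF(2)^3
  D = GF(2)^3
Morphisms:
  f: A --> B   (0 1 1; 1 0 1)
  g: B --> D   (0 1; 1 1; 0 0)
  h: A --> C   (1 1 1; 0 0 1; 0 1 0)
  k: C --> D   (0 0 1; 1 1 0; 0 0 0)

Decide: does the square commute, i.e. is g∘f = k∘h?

Along f;g (path 1):
  e0=(1,0,0) f-->(0,1) g-->(1,1,0)
  e1=(0,1,0) f-->(1,0) g-->(0,1,0)
  e2=(0,0,1) f-->(1,1) g-->(1,0,0)
  result₁ = (1 0 1; 1 1 0; 0 0 0)
Along h;k (path 2):
  e0=(1,0,0) h-->(1,0,0) k-->(0,1,0)
  e1=(0,1,0) h-->(1,0,1) k-->(1,1,0)
  e2=(0,0,1) h-->(1,1,0) k-->(0,0,0)
  result₂ = (0 1 0; 1 1 0; 0 0 0)
Equal? differ; not commutative

Answer: DOES NOT COMMUTE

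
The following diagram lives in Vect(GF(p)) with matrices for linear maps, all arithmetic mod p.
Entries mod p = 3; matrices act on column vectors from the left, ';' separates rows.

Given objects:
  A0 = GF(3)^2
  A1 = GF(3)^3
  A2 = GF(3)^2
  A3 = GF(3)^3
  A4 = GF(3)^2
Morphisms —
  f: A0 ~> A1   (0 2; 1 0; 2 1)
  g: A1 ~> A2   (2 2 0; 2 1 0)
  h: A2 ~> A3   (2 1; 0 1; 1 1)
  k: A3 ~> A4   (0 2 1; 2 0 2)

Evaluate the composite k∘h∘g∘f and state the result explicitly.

  e0=(1,0) f~>(0,1,2) g~>(2,1) h~>(2,1,0) k~>(2,1)
  e1=(0,1) f~>(2,0,1) g~>(1,1) h~>(0,1,2) k~>(1,1)
result: (2 1; 1 1)

Answer: (2 1; 1 1)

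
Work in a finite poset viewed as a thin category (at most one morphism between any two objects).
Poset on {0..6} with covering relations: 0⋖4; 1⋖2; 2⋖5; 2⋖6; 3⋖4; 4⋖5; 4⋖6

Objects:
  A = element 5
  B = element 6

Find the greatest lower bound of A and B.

Answer: NO MEET EXISTS

Derivation:
Lower bounds of A=5 and B=6: {0,1,2,3,4}
  maximal lower bounds 2 and 4 are incomparable: neither 2≤4 nor 4≤2
→ no greatest lower bound exists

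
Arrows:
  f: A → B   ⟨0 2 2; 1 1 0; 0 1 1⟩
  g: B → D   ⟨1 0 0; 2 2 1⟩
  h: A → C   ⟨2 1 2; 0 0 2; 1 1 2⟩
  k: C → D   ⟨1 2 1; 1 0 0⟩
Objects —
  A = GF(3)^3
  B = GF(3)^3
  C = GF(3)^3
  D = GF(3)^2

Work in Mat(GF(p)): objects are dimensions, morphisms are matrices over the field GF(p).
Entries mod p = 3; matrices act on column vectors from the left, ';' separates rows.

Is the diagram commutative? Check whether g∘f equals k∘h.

Along f;g (path 1):
  e0=(1,0,0) f→(0,1,0) g→(0,2)
  e1=(0,1,0) f→(2,1,1) g→(2,1)
  e2=(0,0,1) f→(2,0,1) g→(2,2)
  result₁ = ⟨0 2 2; 2 1 2⟩
Along h;k (path 2):
  e0=(1,0,0) h→(2,0,1) k→(0,2)
  e1=(0,1,0) h→(1,0,1) k→(2,1)
  e2=(0,0,1) h→(2,2,2) k→(2,2)
  result₂ = ⟨0 2 2; 2 1 2⟩
Equal? same morphism ✓

Answer: COMMUTES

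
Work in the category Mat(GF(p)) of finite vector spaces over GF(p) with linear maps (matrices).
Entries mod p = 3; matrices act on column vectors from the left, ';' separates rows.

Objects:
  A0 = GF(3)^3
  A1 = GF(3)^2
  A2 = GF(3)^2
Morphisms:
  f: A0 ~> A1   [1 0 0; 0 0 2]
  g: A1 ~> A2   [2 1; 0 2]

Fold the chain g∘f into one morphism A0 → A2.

Answer: [2 0 2; 0 0 1]

Derivation:
  e0=(1,0,0) f~>(1,0) g~>(2,0)
  e1=(0,1,0) f~>(0,0) g~>(0,0)
  e2=(0,0,1) f~>(0,2) g~>(2,1)
result: [2 0 2; 0 0 1]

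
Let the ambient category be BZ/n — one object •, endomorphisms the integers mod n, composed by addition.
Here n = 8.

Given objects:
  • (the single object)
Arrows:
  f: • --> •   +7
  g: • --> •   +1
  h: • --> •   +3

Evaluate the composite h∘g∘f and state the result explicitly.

Answer: +3

Derivation:
  0 +7≡7 +1≡0 +3≡3  (mod 8)
composite: +3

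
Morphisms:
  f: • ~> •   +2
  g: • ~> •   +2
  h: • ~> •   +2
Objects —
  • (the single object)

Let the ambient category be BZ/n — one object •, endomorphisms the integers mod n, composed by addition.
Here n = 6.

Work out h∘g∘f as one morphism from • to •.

Answer: +0

Derivation:
  0 +2≡2 +2≡4 +2≡0  (mod 6)
⟦path⟧: +0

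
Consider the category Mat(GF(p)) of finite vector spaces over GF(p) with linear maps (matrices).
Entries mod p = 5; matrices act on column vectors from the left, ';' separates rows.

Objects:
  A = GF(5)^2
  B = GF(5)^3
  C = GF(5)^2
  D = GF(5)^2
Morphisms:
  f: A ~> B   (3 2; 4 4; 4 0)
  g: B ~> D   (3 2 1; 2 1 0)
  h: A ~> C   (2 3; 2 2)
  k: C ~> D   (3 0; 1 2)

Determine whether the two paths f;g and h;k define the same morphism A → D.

Answer: DOES NOT COMMUTE

Derivation:
Path 1 = f;g:
  e0=(1,0) f~>(3,4,4) g~>(1,0)
  e1=(0,1) f~>(2,4,0) g~>(4,3)
  ⟦path⟧₁ = (1 4; 0 3)
Path 2 = h;k:
  e0=(1,0) h~>(2,2) k~>(1,1)
  e1=(0,1) h~>(3,2) k~>(4,2)
  ⟦path⟧₂ = (1 4; 1 2)
Equal? distinct morphisms ✗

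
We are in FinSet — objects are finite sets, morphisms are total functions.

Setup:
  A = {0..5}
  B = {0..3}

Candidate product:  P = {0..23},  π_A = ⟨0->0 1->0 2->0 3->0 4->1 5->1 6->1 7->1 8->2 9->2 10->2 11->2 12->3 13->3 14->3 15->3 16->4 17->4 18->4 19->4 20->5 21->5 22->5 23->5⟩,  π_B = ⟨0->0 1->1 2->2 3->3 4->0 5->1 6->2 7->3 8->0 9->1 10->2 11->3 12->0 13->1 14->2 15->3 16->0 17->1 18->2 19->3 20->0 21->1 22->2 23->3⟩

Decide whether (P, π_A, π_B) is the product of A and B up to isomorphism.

Answer: VALID PRODUCT

Trace:
|A|·|B| = 6·4 = 24;  |P| = 24
Check the pairing map k ↦ (π_A(k), π_B(k)):
  0 -> (0,0)
  1 -> (0,1)
  2 -> (0,2)
  3 -> (0,3)
  4 -> (1,0)
  5 -> (1,1)
  6 -> (1,2)
  7 -> (1,3)
  8 -> (2,0)
  9 -> (2,1)
  10 -> (2,2)
  11 -> (2,3)
  12 -> (3,0)
  13 -> (3,1)
  14 -> (3,2)
  15 -> (3,3)
  16 -> (4,0)
  17 -> (4,1)
  18 -> (4,2)
  19 -> (4,3)
  20 -> (5,0)
  21 -> (5,1)
  22 -> (5,2)
  23 -> (5,3)
distinct pairs in image: 24 / 24 needed
  → bijection onto A×B; projections well-typed.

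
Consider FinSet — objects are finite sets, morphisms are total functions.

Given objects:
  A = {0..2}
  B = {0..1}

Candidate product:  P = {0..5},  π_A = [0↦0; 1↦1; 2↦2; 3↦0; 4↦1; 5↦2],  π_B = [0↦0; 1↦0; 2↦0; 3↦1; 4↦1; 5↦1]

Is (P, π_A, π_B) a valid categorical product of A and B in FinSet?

Answer: VALID PRODUCT

Trace:
|A|·|B| = 3·2 = 6;  |P| = 6
Check the pairing map k ↦ (π_A(k), π_B(k)):
  0 ↦ (0,0)
  1 ↦ (1,0)
  2 ↦ (2,0)
  3 ↦ (0,1)
  4 ↦ (1,1)
  5 ↦ (2,1)
distinct pairs in image: 6 / 6 needed
  → bijection onto A×B; projections well-typed.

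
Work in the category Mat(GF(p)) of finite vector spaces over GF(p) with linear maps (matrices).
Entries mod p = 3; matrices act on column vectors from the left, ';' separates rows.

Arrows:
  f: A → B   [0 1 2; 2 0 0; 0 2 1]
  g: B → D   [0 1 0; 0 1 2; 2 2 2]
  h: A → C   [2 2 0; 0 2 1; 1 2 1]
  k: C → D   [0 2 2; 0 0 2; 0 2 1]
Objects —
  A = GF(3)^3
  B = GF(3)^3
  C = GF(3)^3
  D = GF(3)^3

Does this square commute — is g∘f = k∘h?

Path 1 = f;g:
  e0=⟨1,0,0⟩ f→⟨0,2,0⟩ g→⟨2,2,1⟩
  e1=⟨0,1,0⟩ f→⟨1,0,2⟩ g→⟨0,1,0⟩
  e2=⟨0,0,1⟩ f→⟨2,0,1⟩ g→⟨0,2,0⟩
  ⟦path⟧₁ = [2 0 0; 2 1 2; 1 0 0]
Path 2 = h;k:
  e0=⟨1,0,0⟩ h→⟨2,0,1⟩ k→⟨2,2,1⟩
  e1=⟨0,1,0⟩ h→⟨2,2,2⟩ k→⟨2,1,0⟩
  e2=⟨0,0,1⟩ h→⟨0,1,1⟩ k→⟨1,2,0⟩
  ⟦path⟧₂ = [2 2 1; 2 1 2; 1 0 0]
Equal? distinct morphisms ✗

Answer: DOES NOT COMMUTE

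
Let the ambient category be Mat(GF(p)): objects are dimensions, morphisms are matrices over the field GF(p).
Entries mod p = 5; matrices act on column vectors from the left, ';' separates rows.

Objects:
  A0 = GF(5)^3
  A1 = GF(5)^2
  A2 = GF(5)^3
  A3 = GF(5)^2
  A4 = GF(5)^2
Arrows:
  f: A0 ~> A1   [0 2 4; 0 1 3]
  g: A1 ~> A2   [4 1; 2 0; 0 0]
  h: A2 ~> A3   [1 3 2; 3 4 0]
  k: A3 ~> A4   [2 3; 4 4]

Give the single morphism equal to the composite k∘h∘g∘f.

  e0=(1,0,0) f~>(0,0) g~>(0,0,0) h~>(0,0) k~>(0,0)
  e1=(0,1,0) f~>(2,1) g~>(4,4,0) h~>(1,3) k~>(1,1)
  e2=(0,0,1) f~>(4,3) g~>(4,3,0) h~>(3,4) k~>(3,3)
result: [0 1 3; 0 1 3]

Answer: [0 1 3; 0 1 3]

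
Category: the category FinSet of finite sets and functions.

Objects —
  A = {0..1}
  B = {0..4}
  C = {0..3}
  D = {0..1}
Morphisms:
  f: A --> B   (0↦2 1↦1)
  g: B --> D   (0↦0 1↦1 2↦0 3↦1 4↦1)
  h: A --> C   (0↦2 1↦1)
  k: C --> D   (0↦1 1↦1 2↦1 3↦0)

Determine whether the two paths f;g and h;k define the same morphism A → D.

Answer: DOES NOT COMMUTE

Trace:
1) trace f;g:
  0 f-->2 g-->0
  1 f-->1 g-->1
  ⟦path⟧₁ = (0↦0 1↦1)
2) trace h;k:
  0 h-->2 k-->1
  1 h-->1 k-->1
  ⟦path⟧₂ = (0↦1 1↦1)
Equal? NO — does not commute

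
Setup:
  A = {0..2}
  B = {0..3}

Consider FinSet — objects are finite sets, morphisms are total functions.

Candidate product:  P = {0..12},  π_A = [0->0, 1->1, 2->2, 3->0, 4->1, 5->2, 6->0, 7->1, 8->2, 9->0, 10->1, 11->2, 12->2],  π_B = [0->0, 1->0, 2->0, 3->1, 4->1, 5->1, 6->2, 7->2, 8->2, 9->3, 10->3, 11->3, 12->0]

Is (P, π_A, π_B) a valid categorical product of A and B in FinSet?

Answer: NOT A VALID PRODUCT — |P|=13 ≠ |A|·|B|=12

Trace:
|A|·|B| = 3·4 = 12;  |P| = 13
  → cardinalities differ; no bijection possible.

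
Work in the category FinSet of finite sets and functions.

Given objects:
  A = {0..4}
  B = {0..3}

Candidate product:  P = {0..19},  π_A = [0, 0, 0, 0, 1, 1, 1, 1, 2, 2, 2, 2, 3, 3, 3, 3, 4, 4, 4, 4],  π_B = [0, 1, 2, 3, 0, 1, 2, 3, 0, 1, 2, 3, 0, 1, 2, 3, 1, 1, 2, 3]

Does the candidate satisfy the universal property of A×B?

Answer: NOT A VALID PRODUCT — duplicate pair at indices 17,16

Derivation:
|A|·|B| = 5·4 = 20;  |P| = 20
Check the pairing map k ↦ (π_A(k), π_B(k)):
  0 : (0,0)
  1 : (0,1)
  2 : (0,2)
  3 : (0,3)
  4 : (1,0)
  5 : (1,1)
  6 : (1,2)
  7 : (1,3)
  8 : (2,0)
  9 : (2,1)
  10 : (2,2)
  11 : (2,3)
  12 : (3,0)
  13 : (3,1)
  14 : (3,2)
  15 : (3,3)
  16 : (4,1)
  17 : (4,1)  ✗ repeats pair of k=16
  18 : (4,2)
  19 : (4,3)
distinct pairs in image: 19 / 20 needed
  → (4,1) hit at k=16 and k=17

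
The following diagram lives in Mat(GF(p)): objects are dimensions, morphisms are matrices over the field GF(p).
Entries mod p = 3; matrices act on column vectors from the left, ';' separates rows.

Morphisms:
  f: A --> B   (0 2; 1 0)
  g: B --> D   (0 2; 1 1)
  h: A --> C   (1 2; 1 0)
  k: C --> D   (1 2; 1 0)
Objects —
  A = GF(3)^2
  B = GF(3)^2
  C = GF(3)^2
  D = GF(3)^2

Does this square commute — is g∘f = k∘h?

Answer: DOES NOT COMMUTE

Work:
Along f;g (path 1):
  e0=⟨1,0⟩ f-->⟨0,1⟩ g-->⟨2,1⟩
  e1=⟨0,1⟩ f-->⟨2,0⟩ g-->⟨0,2⟩
  composite₁ = (2 0; 1 2)
Along h;k (path 2):
  e0=⟨1,0⟩ h-->⟨1,1⟩ k-->⟨0,1⟩
  e1=⟨0,1⟩ h-->⟨2,0⟩ k-->⟨2,2⟩
  composite₂ = (0 2; 1 2)
Equal? NO — does not commute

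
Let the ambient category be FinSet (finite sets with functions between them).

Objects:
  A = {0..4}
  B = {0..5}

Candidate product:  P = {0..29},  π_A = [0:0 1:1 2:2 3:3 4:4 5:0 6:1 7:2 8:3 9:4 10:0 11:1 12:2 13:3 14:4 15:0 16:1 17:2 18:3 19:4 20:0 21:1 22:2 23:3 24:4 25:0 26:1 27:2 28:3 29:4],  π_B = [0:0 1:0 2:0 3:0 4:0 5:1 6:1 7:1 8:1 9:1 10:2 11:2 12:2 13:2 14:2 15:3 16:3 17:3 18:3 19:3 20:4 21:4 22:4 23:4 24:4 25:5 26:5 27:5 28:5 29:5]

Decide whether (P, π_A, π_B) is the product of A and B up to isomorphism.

|A|·|B| = 5·6 = 30;  |P| = 30
Check the pairing map k ↦ (π_A(k), π_B(k)):
  0 : (0,0)
  1 : (1,0)
  2 : (2,0)
  3 : (3,0)
  4 : (4,0)
  5 : (0,1)
  6 : (1,1)
  7 : (2,1)
  8 : (3,1)
  9 : (4,1)
  10 : (0,2)
  11 : (1,2)
  12 : (2,2)
  13 : (3,2)
  14 : (4,2)
  15 : (0,3)
  16 : (1,3)
  17 : (2,3)
  18 : (3,3)
  19 : (4,3)
  20 : (0,4)
  21 : (1,4)
  22 : (2,4)
  23 : (3,4)
  24 : (4,4)
  25 : (0,5)
  26 : (1,5)
  27 : (2,5)
  28 : (3,5)
  29 : (4,5)
distinct pairs in image: 30 / 30 needed
  → bijection onto A×B; projections well-typed.

Answer: VALID PRODUCT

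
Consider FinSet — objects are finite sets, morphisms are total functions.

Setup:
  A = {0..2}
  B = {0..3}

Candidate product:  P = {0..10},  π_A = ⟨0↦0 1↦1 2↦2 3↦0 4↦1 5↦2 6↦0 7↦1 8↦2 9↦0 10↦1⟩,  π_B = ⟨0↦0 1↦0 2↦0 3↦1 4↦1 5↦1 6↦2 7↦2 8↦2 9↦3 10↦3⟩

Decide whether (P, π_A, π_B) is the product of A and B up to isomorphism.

|A|·|B| = 3·4 = 12;  |P| = 11
  → cardinalities differ; no bijection possible.

Answer: NOT A VALID PRODUCT — |P|=11 ≠ |A|·|B|=12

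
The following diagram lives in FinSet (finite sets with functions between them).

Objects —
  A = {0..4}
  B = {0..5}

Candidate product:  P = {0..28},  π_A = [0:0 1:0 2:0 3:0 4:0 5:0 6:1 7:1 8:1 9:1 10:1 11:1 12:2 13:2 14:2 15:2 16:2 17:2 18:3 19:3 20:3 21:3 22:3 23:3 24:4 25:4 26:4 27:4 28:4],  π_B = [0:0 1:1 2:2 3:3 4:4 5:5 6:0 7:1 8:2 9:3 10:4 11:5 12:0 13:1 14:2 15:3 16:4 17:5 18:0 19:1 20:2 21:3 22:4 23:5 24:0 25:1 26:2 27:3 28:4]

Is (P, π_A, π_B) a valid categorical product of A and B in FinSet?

|A|·|B| = 5·6 = 30;  |P| = 29
  → cardinalities differ; no bijection possible.

Answer: NOT A VALID PRODUCT — |P|=29 ≠ |A|·|B|=30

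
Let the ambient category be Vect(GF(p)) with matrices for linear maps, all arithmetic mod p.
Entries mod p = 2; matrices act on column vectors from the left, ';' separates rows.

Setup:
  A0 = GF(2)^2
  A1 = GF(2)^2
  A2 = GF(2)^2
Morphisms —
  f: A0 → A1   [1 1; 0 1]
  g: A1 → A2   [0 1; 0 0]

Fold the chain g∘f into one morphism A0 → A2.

  e0=[1,0] f→[1,0] g→[0,0]
  e1=[0,1] f→[1,1] g→[1,0]
result: [0 1; 0 0]

Answer: [0 1; 0 0]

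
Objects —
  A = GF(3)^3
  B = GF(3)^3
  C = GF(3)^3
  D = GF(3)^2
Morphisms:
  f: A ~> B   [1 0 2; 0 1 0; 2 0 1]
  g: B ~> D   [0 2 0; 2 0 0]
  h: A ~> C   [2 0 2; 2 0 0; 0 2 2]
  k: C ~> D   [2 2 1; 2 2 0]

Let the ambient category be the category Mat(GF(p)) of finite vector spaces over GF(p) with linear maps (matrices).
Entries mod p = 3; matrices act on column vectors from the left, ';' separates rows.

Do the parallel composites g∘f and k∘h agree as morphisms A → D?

Path 1 = f;g:
  e0=⟨1,0,0⟩ f~>⟨1,0,2⟩ g~>⟨0,2⟩
  e1=⟨0,1,0⟩ f~>⟨0,1,0⟩ g~>⟨2,0⟩
  e2=⟨0,0,1⟩ f~>⟨2,0,1⟩ g~>⟨0,1⟩
  ⟦path⟧₁ = [0 2 0; 2 0 1]
Path 2 = h;k:
  e0=⟨1,0,0⟩ h~>⟨2,2,0⟩ k~>⟨2,2⟩
  e1=⟨0,1,0⟩ h~>⟨0,0,2⟩ k~>⟨2,0⟩
  e2=⟨0,0,1⟩ h~>⟨2,0,2⟩ k~>⟨0,1⟩
  ⟦path⟧₂ = [2 2 0; 2 0 1]
Equal? differ; not commutative

Answer: DOES NOT COMMUTE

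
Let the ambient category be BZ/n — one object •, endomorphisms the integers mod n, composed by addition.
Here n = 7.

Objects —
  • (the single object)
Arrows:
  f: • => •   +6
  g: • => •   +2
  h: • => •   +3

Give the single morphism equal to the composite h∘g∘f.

Answer: +4

Derivation:
  0 +6≡6 +2≡1 +3≡4  (mod 7)
⟦path⟧: +4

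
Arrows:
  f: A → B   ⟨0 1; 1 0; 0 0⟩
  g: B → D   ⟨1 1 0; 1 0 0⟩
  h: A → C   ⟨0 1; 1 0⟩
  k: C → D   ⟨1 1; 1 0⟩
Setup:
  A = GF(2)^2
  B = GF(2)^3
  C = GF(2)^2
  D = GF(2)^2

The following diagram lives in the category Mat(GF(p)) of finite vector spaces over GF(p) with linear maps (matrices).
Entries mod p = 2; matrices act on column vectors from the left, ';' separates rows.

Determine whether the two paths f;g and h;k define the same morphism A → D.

1) trace f;g:
  e0=[1,0] f→[0,1,0] g→[1,0]
  e1=[0,1] f→[1,0,0] g→[1,1]
  composite₁ = ⟨1 1; 0 1⟩
2) trace h;k:
  e0=[1,0] h→[0,1] k→[1,0]
  e1=[0,1] h→[1,0] k→[1,1]
  composite₂ = ⟨1 1; 0 1⟩
Equal? same morphism ✓

Answer: COMMUTES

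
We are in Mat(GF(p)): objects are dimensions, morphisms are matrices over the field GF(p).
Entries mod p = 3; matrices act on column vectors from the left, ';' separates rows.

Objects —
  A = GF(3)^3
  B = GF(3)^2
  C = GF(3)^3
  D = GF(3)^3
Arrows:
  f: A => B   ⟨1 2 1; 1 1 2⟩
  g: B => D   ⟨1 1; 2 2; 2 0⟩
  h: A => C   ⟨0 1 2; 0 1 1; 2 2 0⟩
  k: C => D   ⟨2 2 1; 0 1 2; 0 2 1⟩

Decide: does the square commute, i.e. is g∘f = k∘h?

Answer: DOES NOT COMMUTE

Trace:
Path 1 = f;g:
  e0=(1,0,0) f=>(1,1) g=>(2,1,2)
  e1=(0,1,0) f=>(2,1) g=>(0,0,1)
  e2=(0,0,1) f=>(1,2) g=>(0,0,2)
  result₁ = ⟨2 0 0; 1 0 0; 2 1 2⟩
Path 2 = h;k:
  e0=(1,0,0) h=>(0,0,2) k=>(2,1,2)
  e1=(0,1,0) h=>(1,1,2) k=>(0,2,1)
  e2=(0,0,1) h=>(2,1,0) k=>(0,1,2)
  result₂ = ⟨2 0 0; 1 2 1; 2 1 2⟩
Equal? differ; not commutative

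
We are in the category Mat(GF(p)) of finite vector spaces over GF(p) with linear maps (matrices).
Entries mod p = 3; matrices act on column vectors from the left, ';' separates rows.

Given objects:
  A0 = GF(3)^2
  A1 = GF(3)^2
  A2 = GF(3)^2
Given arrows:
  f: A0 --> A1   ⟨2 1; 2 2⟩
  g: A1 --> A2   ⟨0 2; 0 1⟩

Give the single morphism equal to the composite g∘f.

Answer: ⟨1 1; 2 2⟩

Derivation:
  e0=(1,0) f-->(2,2) g-->(1,2)
  e1=(0,1) f-->(1,2) g-->(1,2)
composite: ⟨1 1; 2 2⟩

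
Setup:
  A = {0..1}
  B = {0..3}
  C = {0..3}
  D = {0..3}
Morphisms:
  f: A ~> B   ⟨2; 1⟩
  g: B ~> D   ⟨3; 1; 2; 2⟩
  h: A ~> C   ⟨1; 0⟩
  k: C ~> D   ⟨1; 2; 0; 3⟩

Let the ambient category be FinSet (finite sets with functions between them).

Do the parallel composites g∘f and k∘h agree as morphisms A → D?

1) trace f;g:
  0 f~>2 g~>2
  1 f~>1 g~>1
  result₁ = ⟨2; 1⟩
2) trace h;k:
  0 h~>1 k~>2
  1 h~>0 k~>1
  result₂ = ⟨2; 1⟩
Equal? same morphism ✓

Answer: COMMUTES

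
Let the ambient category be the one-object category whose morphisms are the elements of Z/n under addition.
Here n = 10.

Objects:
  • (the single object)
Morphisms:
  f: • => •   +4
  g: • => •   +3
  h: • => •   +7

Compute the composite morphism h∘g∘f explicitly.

  0 +4≡4 +3≡7 +7≡4  (mod 10)
composite: +4

Answer: +4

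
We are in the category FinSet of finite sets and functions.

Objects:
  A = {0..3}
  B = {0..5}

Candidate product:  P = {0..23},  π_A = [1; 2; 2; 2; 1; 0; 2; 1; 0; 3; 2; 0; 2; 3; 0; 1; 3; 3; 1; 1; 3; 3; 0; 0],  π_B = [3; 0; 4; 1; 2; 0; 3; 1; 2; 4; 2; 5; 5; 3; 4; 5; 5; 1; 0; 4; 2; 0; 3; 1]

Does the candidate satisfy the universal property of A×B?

Answer: VALID PRODUCT

Trace:
|A|·|B| = 4·6 = 24;  |P| = 24
Check the pairing map k ↦ (π_A(k), π_B(k)):
  0 ↦ (1,3)
  1 ↦ (2,0)
  2 ↦ (2,4)
  3 ↦ (2,1)
  4 ↦ (1,2)
  5 ↦ (0,0)
  6 ↦ (2,3)
  7 ↦ (1,1)
  8 ↦ (0,2)
  9 ↦ (3,4)
  10 ↦ (2,2)
  11 ↦ (0,5)
  12 ↦ (2,5)
  13 ↦ (3,3)
  14 ↦ (0,4)
  15 ↦ (1,5)
  16 ↦ (3,5)
  17 ↦ (3,1)
  18 ↦ (1,0)
  19 ↦ (1,4)
  20 ↦ (3,2)
  21 ↦ (3,0)
  22 ↦ (0,3)
  23 ↦ (0,1)
distinct pairs in image: 24 / 24 needed
  → bijection onto A×B; projections well-typed.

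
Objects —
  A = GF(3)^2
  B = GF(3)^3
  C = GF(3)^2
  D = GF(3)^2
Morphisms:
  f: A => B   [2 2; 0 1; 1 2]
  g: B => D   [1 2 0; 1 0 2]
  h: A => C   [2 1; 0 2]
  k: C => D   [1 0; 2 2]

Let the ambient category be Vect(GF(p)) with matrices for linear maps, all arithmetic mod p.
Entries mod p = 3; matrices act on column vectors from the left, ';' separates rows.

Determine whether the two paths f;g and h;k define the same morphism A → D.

Answer: COMMUTES

Trace:
Along f;g (path 1):
  e0=⟨1,0⟩ f=>⟨2,0,1⟩ g=>⟨2,1⟩
  e1=⟨0,1⟩ f=>⟨2,1,2⟩ g=>⟨1,0⟩
  result₁ = [2 1; 1 0]
Along h;k (path 2):
  e0=⟨1,0⟩ h=>⟨2,0⟩ k=>⟨2,1⟩
  e1=⟨0,1⟩ h=>⟨1,2⟩ k=>⟨1,0⟩
  result₂ = [2 1; 1 0]
Equal? YES — commutes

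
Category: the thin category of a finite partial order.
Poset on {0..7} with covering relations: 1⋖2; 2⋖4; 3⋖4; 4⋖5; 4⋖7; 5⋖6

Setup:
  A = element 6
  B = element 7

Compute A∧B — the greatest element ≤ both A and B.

Common predecessors of 6,7: {1,2,3,4}
  1 <= 4
  2 <= 4
  3 <= 4
  4 <= 4
glb = 4

Answer: A∧B = 4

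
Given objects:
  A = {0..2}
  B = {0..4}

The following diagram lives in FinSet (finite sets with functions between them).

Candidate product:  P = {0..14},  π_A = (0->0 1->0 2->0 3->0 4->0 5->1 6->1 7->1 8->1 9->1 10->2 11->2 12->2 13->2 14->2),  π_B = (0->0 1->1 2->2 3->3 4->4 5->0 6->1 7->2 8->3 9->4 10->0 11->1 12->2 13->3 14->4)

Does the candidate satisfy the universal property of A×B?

Answer: VALID PRODUCT

Work:
|A|·|B| = 3·5 = 15;  |P| = 15
Check the pairing map k ↦ (π_A(k), π_B(k)):
  0 -> (0,0)
  1 -> (0,1)
  2 -> (0,2)
  3 -> (0,3)
  4 -> (0,4)
  5 -> (1,0)
  6 -> (1,1)
  7 -> (1,2)
  8 -> (1,3)
  9 -> (1,4)
  10 -> (2,0)
  11 -> (2,1)
  12 -> (2,2)
  13 -> (2,3)
  14 -> (2,4)
distinct pairs in image: 15 / 15 needed
  → bijection onto A×B; projections well-typed.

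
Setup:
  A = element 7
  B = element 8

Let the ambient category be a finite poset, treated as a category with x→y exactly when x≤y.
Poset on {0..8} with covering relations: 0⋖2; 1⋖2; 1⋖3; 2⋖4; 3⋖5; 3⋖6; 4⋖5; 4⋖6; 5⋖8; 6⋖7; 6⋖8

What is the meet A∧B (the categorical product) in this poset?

Answer: A∧B = 6

Derivation:
Lower bounds of A=7 and B=8: {0,1,2,3,4,6}
  0 ⊑ 6
  1 ⊑ 6
  2 ⊑ 6
  3 ⊑ 6
  4 ⊑ 6
  6 ⊑ 6
glb = 6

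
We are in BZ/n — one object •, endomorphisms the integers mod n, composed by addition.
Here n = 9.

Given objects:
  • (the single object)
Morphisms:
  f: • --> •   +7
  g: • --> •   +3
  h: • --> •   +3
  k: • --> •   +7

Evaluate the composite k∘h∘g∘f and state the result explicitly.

Answer: +2

Work:
  0 +7≡7 +3≡1 +3≡4 +7≡2  (mod 9)
composite: +2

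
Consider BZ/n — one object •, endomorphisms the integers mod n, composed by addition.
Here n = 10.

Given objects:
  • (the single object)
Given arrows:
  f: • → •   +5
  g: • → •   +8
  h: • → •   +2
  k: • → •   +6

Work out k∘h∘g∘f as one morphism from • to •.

  0 +5≡5 +8≡3 +2≡5 +6≡1  (mod 10)
result: +1

Answer: +1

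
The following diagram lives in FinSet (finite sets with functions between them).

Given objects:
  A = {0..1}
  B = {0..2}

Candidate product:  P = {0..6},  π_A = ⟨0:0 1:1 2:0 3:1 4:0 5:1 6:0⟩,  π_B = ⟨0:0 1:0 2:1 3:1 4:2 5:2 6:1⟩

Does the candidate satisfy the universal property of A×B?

Answer: NOT A VALID PRODUCT — |P|=7 ≠ |A|·|B|=6

Derivation:
|A|·|B| = 2·3 = 6;  |P| = 7
  → cardinalities differ; no bijection possible.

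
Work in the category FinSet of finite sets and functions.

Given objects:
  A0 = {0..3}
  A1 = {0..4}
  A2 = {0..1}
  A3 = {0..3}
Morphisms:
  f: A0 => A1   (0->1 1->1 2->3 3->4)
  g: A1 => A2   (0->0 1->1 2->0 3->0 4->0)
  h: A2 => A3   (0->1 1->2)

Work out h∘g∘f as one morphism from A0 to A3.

  0 f=>1 g=>1 h=>2
  1 f=>1 g=>1 h=>2
  2 f=>3 g=>0 h=>1
  3 f=>4 g=>0 h=>1
⟦path⟧: (0->2 1->2 2->1 3->1)

Answer: (0->2 1->2 2->1 3->1)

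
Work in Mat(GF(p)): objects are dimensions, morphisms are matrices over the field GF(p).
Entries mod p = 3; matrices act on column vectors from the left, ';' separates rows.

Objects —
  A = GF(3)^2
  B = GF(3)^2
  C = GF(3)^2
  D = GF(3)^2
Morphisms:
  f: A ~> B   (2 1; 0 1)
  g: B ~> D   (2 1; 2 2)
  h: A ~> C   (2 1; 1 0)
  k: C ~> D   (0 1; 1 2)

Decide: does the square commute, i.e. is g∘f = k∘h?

Along f;g (path 1):
  e0=⟨1,0⟩ f~>⟨2,0⟩ g~>⟨1,1⟩
  e1=⟨0,1⟩ f~>⟨1,1⟩ g~>⟨0,1⟩
  composite₁ = (1 0; 1 1)
Along h;k (path 2):
  e0=⟨1,0⟩ h~>⟨2,1⟩ k~>⟨1,1⟩
  e1=⟨0,1⟩ h~>⟨1,0⟩ k~>⟨0,1⟩
  composite₂ = (1 0; 1 1)
Equal? equal; square commutes

Answer: COMMUTES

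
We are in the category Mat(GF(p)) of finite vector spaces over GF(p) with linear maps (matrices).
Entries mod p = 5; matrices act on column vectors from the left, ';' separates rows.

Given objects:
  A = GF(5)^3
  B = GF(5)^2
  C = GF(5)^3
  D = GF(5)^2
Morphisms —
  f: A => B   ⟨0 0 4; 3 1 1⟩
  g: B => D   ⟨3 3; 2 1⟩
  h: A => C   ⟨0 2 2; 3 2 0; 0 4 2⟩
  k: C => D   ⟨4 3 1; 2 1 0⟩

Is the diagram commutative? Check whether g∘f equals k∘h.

Path 1 = f;g:
  e0=⟨1,0,0⟩ f=>⟨0,3⟩ g=>⟨4,3⟩
  e1=⟨0,1,0⟩ f=>⟨0,1⟩ g=>⟨3,1⟩
  e2=⟨0,0,1⟩ f=>⟨4,1⟩ g=>⟨0,4⟩
  result₁ = ⟨4 3 0; 3 1 4⟩
Path 2 = h;k:
  e0=⟨1,0,0⟩ h=>⟨0,3,0⟩ k=>⟨4,3⟩
  e1=⟨0,1,0⟩ h=>⟨2,2,4⟩ k=>⟨3,1⟩
  e2=⟨0,0,1⟩ h=>⟨2,0,2⟩ k=>⟨0,4⟩
  result₂ = ⟨4 3 0; 3 1 4⟩
Equal? YES — commutes

Answer: COMMUTES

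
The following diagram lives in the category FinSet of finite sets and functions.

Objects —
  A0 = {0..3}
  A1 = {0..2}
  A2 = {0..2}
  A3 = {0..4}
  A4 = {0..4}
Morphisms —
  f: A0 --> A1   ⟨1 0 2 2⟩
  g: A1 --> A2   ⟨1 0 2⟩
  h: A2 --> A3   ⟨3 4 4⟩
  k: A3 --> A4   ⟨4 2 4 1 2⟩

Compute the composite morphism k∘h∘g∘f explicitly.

Answer: ⟨1 2 2 2⟩

Derivation:
  0 f-->1 g-->0 h-->3 k-->1
  1 f-->0 g-->1 h-->4 k-->2
  2 f-->2 g-->2 h-->4 k-->2
  3 f-->2 g-->2 h-->4 k-->2
result: ⟨1 2 2 2⟩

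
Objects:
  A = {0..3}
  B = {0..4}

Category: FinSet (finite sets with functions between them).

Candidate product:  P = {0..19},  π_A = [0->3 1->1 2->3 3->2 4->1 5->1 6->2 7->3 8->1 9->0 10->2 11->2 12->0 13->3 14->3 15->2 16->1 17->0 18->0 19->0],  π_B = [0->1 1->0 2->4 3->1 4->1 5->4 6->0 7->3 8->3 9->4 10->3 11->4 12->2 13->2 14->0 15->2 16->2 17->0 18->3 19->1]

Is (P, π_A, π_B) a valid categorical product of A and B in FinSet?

|A|·|B| = 4·5 = 20;  |P| = 20
Check the pairing map k ↦ (π_A(k), π_B(k)):
  0 -> (3,1)
  1 -> (1,0)
  2 -> (3,4)
  3 -> (2,1)
  4 -> (1,1)
  5 -> (1,4)
  6 -> (2,0)
  7 -> (3,3)
  8 -> (1,3)
  9 -> (0,4)
  10 -> (2,3)
  11 -> (2,4)
  12 -> (0,2)
  13 -> (3,2)
  14 -> (3,0)
  15 -> (2,2)
  16 -> (1,2)
  17 -> (0,0)
  18 -> (0,3)
  19 -> (0,1)
distinct pairs in image: 20 / 20 needed
  → bijection onto A×B; projections well-typed.

Answer: VALID PRODUCT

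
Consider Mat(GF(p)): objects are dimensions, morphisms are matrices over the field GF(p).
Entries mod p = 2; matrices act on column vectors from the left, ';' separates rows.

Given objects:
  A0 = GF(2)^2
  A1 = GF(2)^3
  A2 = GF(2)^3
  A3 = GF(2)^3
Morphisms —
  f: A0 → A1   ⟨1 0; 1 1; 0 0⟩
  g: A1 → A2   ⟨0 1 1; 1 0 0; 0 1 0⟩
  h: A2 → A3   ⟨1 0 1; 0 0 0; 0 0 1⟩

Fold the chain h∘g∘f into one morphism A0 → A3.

Answer: ⟨0 0; 0 0; 1 1⟩

Derivation:
  e0=(1,0) f→(1,1,0) g→(1,1,1) h→(0,0,1)
  e1=(0,1) f→(0,1,0) g→(1,0,1) h→(0,0,1)
composite: ⟨0 0; 0 0; 1 1⟩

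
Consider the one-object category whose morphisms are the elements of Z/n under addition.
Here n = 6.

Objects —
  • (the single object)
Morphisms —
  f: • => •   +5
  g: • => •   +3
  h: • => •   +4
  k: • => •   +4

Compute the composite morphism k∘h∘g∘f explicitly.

Answer: +4

Trace:
  0 +5≡5 +3≡2 +4≡0 +4≡4  (mod 6)
⟦path⟧: +4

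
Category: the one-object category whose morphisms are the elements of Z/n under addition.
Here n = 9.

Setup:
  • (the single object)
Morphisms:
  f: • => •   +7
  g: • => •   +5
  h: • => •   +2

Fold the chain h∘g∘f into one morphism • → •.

  0 +7≡7 +5≡3 +2≡5  (mod 9)
⟦path⟧: +5

Answer: +5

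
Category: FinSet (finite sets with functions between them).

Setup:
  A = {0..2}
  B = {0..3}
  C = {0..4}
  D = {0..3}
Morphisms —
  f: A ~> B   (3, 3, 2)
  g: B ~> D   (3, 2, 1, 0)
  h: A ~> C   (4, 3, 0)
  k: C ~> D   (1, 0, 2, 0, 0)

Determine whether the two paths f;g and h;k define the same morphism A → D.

Path 1 = f;g:
  0 f~>3 g~>0
  1 f~>3 g~>0
  2 f~>2 g~>1
  result₁ = (0, 0, 1)
Path 2 = h;k:
  0 h~>4 k~>0
  1 h~>3 k~>0
  2 h~>0 k~>1
  result₂ = (0, 0, 1)
Equal? same morphism ✓

Answer: COMMUTES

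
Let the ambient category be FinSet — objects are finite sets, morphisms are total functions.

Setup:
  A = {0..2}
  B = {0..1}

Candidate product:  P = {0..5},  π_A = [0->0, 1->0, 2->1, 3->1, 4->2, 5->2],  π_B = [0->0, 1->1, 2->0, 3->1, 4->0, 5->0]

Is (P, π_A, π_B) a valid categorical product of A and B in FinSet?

|A|·|B| = 3·2 = 6;  |P| = 6
Check the pairing map k ↦ (π_A(k), π_B(k)):
  0 -> (0,0)
  1 -> (0,1)
  2 -> (1,0)
  3 -> (1,1)
  4 -> (2,0)
  5 -> (2,0)  ✗ repeats pair of k=4
distinct pairs in image: 5 / 6 needed
  → (2,0) hit at k=4 and k=5

Answer: NOT A VALID PRODUCT — duplicate pair at indices 4,5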